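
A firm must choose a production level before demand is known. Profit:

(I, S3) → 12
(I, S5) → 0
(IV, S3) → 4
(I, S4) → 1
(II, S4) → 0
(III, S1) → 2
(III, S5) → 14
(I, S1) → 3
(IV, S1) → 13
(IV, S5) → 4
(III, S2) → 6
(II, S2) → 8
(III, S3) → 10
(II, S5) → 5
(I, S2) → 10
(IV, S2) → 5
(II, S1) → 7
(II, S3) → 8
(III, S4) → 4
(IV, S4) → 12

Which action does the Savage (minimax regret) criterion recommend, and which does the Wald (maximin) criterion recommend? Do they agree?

Column bests: S1=13, S2=10, S3=12, S4=12, S5=14.
I regrets: 10, 0, 0, 11, 14 → max 14
II regrets: 6, 2, 4, 12, 9 → max 12
III regrets: 11, 4, 2, 8, 0 → max 11
IV regrets: 0, 5, 8, 0, 10 → max 10
Smallest max regret = 10 → IV.
Row minima: I=0, II=0, III=2, IV=4
Best worst-case = 4 → IV.

minimax regret → IV; maximin → IV (agree)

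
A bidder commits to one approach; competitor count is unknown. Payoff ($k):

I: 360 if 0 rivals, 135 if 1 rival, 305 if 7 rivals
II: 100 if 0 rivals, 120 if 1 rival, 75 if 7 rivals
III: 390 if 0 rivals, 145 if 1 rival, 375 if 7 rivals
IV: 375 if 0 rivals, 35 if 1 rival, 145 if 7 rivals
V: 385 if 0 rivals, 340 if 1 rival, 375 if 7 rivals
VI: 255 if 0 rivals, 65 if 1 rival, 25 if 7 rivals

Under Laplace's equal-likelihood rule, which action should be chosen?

Row averages: I=800/3, II=295/3, III=910/3, IV=185, V=1100/3, VI=115
Highest average = 1100/3 → V.

V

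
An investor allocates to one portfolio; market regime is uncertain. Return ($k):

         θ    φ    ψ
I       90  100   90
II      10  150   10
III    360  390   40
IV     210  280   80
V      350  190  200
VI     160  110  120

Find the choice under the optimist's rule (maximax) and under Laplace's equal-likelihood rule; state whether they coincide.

Row maxima: I=100, II=150, III=390, IV=280, V=350, VI=160
Best best-case = 390 → III.
Row averages: I=280/3, II=170/3, III=790/3, IV=190, V=740/3, VI=130
Highest average = 790/3 → III.

maximax → III; laplace → III (agree)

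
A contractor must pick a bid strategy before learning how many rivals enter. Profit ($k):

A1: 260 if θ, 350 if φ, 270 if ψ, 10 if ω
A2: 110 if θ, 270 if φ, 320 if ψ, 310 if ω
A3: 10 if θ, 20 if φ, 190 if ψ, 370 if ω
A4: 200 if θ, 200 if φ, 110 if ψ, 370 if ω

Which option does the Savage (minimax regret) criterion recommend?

Column bests: θ=260, φ=350, ψ=320, ω=370.
A1 regrets: 0, 0, 50, 360 → max 360
A2 regrets: 150, 80, 0, 60 → max 150
A3 regrets: 250, 330, 130, 0 → max 330
A4 regrets: 60, 150, 210, 0 → max 210
Smallest max regret = 150 → A2.

A2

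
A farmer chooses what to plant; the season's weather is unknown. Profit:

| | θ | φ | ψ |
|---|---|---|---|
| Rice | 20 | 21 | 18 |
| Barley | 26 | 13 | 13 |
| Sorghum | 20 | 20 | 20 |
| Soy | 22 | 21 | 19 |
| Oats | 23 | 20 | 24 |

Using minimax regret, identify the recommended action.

Oats

Column bests: θ=26, φ=21, ψ=24.
Rice regrets: 6, 0, 6 → max 6
Barley regrets: 0, 8, 11 → max 11
Sorghum regrets: 6, 1, 4 → max 6
Soy regrets: 4, 0, 5 → max 5
Oats regrets: 3, 1, 0 → max 3
Smallest max regret = 3 → Oats.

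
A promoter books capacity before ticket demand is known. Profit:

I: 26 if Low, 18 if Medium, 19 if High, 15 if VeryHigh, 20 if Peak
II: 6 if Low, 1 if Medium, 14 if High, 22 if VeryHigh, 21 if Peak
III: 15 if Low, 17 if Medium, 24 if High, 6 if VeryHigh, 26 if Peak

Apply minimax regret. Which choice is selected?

I

Column bests: Low=26, Medium=18, High=24, VeryHigh=22, Peak=26.
I regrets: 0, 0, 5, 7, 6 → max 7
II regrets: 20, 17, 10, 0, 5 → max 20
III regrets: 11, 1, 0, 16, 0 → max 16
Smallest max regret = 7 → I.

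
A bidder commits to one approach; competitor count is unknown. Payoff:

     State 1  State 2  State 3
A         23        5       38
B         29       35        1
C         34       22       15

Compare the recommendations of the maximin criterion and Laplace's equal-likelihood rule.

maximin → C; laplace → C (agree)

Row minima: A=5, B=1, C=15
Best worst-case = 15 → C.
Row averages: A=22, B=65/3, C=71/3
Highest average = 71/3 → C.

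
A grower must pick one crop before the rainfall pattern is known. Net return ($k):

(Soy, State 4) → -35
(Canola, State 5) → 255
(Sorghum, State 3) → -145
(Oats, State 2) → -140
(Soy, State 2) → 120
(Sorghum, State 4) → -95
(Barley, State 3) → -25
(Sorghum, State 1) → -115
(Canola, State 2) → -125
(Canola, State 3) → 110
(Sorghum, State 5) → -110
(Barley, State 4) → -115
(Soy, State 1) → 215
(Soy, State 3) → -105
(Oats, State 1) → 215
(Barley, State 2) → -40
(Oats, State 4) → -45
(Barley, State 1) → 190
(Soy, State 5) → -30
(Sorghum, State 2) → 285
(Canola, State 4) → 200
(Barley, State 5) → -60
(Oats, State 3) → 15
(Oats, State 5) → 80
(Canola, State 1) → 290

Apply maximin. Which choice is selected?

Soy

Row minima: Canola=-125, Oats=-140, Soy=-105, Sorghum=-145, Barley=-115
Best worst-case = -105 → Soy.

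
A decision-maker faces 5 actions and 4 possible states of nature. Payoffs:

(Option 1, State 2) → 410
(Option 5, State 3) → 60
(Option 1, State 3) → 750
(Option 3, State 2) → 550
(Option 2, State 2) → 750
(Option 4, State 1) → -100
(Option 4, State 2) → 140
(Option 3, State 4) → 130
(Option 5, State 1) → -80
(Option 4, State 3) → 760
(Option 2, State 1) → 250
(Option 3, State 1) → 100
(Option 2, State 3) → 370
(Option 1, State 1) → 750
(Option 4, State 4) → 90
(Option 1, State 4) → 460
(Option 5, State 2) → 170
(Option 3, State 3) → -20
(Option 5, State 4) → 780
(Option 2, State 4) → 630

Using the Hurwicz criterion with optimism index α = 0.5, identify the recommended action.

Option 1

Option 1: 0.5·750 + 0.5·410 = 580
Option 2: 0.5·750 + 0.5·250 = 500
Option 3: 0.5·550 + 0.5·(-20) = 265
Option 4: 0.5·760 + 0.5·(-100) = 330
Option 5: 0.5·780 + 0.5·(-80) = 350
Highest Hurwicz score = 580 → Option 1.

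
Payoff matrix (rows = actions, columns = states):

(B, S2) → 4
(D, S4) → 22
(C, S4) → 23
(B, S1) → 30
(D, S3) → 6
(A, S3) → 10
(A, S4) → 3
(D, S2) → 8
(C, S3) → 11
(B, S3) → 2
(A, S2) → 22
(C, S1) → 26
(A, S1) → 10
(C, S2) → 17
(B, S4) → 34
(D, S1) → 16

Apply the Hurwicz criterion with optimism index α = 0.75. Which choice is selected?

A: 0.75·22 + 0.25·3 = 17.25
B: 0.75·34 + 0.25·2 = 26
C: 0.75·26 + 0.25·11 = 22.25
D: 0.75·22 + 0.25·6 = 18
Highest Hurwicz score = 26 → B.

B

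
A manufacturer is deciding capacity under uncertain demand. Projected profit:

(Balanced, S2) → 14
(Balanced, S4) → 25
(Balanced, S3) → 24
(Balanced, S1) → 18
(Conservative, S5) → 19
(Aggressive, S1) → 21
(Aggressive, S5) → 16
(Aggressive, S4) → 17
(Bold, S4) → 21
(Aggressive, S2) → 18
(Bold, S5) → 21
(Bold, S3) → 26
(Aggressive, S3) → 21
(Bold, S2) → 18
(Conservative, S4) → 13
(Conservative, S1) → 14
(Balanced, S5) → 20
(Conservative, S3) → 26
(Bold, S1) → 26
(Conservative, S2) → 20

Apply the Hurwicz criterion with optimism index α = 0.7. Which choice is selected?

Conservative: 0.7·26 + 0.3·13 = 22.1
Balanced: 0.7·25 + 0.3·14 = 21.7
Aggressive: 0.7·21 + 0.3·16 = 19.5
Bold: 0.7·26 + 0.3·18 = 23.6
Highest Hurwicz score = 23.6 → Bold.

Bold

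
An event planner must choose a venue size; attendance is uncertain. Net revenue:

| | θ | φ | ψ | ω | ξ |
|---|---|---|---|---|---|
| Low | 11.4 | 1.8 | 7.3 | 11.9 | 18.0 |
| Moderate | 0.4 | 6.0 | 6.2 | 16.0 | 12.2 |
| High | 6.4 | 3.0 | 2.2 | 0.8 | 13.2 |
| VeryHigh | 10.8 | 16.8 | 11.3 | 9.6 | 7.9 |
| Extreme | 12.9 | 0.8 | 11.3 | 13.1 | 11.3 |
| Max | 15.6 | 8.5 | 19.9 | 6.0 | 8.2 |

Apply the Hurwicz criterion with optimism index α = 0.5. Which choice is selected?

Low: 0.5·18.0 + 0.5·1.8 = 9.9
Moderate: 0.5·16.0 + 0.5·0.4 = 8.2
High: 0.5·13.2 + 0.5·0.8 = 7
VeryHigh: 0.5·16.8 + 0.5·7.9 = 12.35
Extreme: 0.5·13.1 + 0.5·0.8 = 6.95
Max: 0.5·19.9 + 0.5·6.0 = 12.95
Highest Hurwicz score = 12.95 → Max.

Max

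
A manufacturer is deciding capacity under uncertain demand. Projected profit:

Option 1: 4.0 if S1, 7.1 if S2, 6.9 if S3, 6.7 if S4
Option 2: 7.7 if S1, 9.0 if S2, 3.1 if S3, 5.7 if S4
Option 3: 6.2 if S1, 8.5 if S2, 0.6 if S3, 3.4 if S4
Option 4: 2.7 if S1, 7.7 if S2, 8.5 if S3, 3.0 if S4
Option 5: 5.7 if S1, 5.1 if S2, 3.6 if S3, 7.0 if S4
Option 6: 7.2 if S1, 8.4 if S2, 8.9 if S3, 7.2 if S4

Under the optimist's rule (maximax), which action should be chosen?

Option 2

Row maxima: Option 1=7.1, Option 2=9.0, Option 3=8.5, Option 4=8.5, Option 5=7.0, Option 6=8.9
Best best-case = 9.0 → Option 2.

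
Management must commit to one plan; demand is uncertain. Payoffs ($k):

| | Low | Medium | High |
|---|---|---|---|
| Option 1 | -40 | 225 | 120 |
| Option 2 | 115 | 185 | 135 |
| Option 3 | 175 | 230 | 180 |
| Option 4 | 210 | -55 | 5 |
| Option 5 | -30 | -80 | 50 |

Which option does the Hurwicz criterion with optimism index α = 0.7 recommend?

Option 3

Option 1: 0.7·225 + 0.3·(-40) = 145.5
Option 2: 0.7·185 + 0.3·115 = 164
Option 3: 0.7·230 + 0.3·175 = 213.5
Option 4: 0.7·210 + 0.3·(-55) = 130.5
Option 5: 0.7·50 + 0.3·(-80) = 11
Highest Hurwicz score = 213.5 → Option 3.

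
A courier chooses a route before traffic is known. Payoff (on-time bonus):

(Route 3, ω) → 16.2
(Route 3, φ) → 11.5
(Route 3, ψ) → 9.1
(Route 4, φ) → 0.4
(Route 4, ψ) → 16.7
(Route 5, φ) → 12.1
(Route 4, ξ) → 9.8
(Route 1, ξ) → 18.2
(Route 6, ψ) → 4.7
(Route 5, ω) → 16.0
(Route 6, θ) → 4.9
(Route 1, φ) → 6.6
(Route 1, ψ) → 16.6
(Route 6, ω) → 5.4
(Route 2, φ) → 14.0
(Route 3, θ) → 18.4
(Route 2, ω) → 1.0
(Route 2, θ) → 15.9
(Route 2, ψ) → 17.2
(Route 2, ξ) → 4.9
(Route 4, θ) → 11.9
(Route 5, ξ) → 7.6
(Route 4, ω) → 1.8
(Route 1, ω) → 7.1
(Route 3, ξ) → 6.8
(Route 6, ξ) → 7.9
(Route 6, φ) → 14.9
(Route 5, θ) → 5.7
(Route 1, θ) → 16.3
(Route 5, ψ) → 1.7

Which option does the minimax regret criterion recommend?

Column bests: θ=18.4, φ=14.9, ψ=17.2, ω=16.2, ξ=18.2.
Route 1 regrets: 2.1, 8.3, 0.6, 9.1, 0.0 → max 9.1
Route 2 regrets: 2.5, 0.9, 0.0, 15.2, 13.3 → max 15.2
Route 3 regrets: 0.0, 3.4, 8.1, 0.0, 11.4 → max 11.4
Route 4 regrets: 6.5, 14.5, 0.5, 14.4, 8.4 → max 14.5
Route 5 regrets: 12.7, 2.8, 15.5, 0.2, 10.6 → max 15.5
Route 6 regrets: 13.5, 0.0, 12.5, 10.8, 10.3 → max 13.5
Smallest max regret = 9.1 → Route 1.

Route 1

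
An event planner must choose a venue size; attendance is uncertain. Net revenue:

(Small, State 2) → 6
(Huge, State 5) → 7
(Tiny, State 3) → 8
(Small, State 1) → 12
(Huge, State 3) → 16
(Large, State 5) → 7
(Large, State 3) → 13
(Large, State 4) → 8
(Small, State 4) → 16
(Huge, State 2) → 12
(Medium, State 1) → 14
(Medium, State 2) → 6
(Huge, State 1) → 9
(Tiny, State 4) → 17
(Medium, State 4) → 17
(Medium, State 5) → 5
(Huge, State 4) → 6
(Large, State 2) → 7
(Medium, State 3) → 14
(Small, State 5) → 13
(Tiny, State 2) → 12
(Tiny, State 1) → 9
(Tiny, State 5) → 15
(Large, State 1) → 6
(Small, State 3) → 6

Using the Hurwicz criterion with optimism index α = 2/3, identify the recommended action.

Tiny

Tiny: 2/3·17 + 1/3·8 = 14
Small: 2/3·16 + 1/3·6 = 38/3
Medium: 2/3·17 + 1/3·5 = 13
Large: 2/3·13 + 1/3·6 = 32/3
Huge: 2/3·16 + 1/3·6 = 38/3
Highest Hurwicz score = 14 → Tiny.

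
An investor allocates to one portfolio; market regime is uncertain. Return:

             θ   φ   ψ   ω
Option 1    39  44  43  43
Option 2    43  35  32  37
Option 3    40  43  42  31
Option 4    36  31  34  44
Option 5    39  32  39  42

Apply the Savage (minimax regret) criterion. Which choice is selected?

Option 1

Column bests: θ=43, φ=44, ψ=43, ω=44.
Option 1 regrets: 4, 0, 0, 1 → max 4
Option 2 regrets: 0, 9, 11, 7 → max 11
Option 3 regrets: 3, 1, 1, 13 → max 13
Option 4 regrets: 7, 13, 9, 0 → max 13
Option 5 regrets: 4, 12, 4, 2 → max 12
Smallest max regret = 4 → Option 1.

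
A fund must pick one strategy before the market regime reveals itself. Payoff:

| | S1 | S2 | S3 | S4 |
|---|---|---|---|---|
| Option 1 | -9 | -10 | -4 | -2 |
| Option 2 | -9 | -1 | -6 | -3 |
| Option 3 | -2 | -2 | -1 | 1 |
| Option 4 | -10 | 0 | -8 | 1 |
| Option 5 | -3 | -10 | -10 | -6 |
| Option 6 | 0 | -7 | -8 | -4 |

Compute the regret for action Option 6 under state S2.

7

Best payoff under S2 is 0.
Regret = 0 − (-7) = 7.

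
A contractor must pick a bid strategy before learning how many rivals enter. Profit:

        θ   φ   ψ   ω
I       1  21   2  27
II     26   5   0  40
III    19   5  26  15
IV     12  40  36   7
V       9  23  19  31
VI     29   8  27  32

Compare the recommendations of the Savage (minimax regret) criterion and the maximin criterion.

Column bests: θ=29, φ=40, ψ=36, ω=40.
I regrets: 28, 19, 34, 13 → max 34
II regrets: 3, 35, 36, 0 → max 36
III regrets: 10, 35, 10, 25 → max 35
IV regrets: 17, 0, 0, 33 → max 33
V regrets: 20, 17, 17, 9 → max 20
VI regrets: 0, 32, 9, 8 → max 32
Smallest max regret = 20 → V.
Row minima: I=1, II=0, III=5, IV=7, V=9, VI=8
Best worst-case = 9 → V.

minimax regret → V; maximin → V (agree)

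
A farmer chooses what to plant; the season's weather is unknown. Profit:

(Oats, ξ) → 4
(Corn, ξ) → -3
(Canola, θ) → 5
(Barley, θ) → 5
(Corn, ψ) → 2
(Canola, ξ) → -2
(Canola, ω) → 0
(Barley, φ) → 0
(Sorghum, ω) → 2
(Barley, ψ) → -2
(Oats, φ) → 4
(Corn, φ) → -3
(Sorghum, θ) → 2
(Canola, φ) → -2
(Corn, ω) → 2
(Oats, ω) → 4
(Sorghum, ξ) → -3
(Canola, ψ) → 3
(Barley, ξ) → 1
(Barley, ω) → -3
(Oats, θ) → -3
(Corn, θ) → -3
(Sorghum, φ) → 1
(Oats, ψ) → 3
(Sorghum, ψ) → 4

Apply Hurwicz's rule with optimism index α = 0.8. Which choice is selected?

Barley: 0.8·5 + 0.2·(-3) = 3.4
Corn: 0.8·2 + 0.2·(-3) = 1
Sorghum: 0.8·4 + 0.2·(-3) = 2.6
Oats: 0.8·4 + 0.2·(-3) = 2.6
Canola: 0.8·5 + 0.2·(-2) = 3.6
Highest Hurwicz score = 3.6 → Canola.

Canola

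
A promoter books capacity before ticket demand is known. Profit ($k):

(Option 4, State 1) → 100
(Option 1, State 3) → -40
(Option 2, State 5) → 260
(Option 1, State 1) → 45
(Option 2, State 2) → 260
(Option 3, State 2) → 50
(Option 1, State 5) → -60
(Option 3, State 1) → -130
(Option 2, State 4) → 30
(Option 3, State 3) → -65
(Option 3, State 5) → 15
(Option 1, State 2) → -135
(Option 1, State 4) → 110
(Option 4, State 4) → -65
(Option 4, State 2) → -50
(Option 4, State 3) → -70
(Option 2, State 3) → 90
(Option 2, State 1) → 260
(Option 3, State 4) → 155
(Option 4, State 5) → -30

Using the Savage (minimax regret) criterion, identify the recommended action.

Column bests: State 1=260, State 2=260, State 3=90, State 4=155, State 5=260.
Option 1 regrets: 215, 395, 130, 45, 320 → max 395
Option 2 regrets: 0, 0, 0, 125, 0 → max 125
Option 3 regrets: 390, 210, 155, 0, 245 → max 390
Option 4 regrets: 160, 310, 160, 220, 290 → max 310
Smallest max regret = 125 → Option 2.

Option 2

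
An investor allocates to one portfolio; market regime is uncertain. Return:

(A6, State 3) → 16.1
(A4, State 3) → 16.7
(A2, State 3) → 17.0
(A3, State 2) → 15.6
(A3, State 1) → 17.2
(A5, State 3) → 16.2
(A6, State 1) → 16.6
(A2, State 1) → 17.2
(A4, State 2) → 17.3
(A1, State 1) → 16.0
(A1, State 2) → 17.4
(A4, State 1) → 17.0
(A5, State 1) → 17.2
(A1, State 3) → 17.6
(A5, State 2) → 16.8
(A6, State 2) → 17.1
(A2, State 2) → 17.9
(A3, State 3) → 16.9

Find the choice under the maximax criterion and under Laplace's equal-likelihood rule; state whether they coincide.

Row maxima: A1=17.6, A2=17.9, A3=17.2, A4=17.3, A5=17.2, A6=17.1
Best best-case = 17.9 → A2.
Row averages: A1=17, A2=521/30, A3=497/30, A4=17, A5=251/15, A6=16.6
Highest average = 521/30 → A2.

maximax → A2; laplace → A2 (agree)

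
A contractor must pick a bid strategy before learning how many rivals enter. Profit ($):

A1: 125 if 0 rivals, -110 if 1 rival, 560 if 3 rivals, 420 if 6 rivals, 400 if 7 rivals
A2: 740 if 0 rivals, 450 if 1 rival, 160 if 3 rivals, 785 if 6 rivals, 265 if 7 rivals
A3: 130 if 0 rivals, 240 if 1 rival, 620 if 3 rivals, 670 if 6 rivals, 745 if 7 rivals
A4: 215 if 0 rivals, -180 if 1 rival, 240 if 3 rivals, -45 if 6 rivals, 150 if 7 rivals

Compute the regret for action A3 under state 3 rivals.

0

Best payoff under 3 rivals is 620.
Regret = 620 − 620 = 0.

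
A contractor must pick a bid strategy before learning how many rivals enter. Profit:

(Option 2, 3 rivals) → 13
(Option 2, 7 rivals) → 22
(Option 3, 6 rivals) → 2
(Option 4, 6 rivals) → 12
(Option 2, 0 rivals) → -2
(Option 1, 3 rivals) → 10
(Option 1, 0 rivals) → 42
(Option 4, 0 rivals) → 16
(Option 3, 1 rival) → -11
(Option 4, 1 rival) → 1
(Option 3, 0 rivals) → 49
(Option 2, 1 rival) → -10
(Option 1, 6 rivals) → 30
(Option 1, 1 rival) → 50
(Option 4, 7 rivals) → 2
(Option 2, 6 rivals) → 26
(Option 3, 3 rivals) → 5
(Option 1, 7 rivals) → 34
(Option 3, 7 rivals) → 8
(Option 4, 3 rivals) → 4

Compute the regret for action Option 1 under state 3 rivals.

Best payoff under 3 rivals is 13.
Regret = 13 − 10 = 3.

3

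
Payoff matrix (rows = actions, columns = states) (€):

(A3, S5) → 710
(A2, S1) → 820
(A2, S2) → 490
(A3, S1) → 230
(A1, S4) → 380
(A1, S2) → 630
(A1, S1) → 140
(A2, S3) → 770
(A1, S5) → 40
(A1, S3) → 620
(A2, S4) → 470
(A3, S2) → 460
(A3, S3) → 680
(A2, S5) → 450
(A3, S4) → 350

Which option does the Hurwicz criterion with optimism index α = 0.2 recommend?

A1: 0.2·630 + 0.8·40 = 158
A2: 0.2·820 + 0.8·450 = 524
A3: 0.2·710 + 0.8·230 = 326
Highest Hurwicz score = 524 → A2.

A2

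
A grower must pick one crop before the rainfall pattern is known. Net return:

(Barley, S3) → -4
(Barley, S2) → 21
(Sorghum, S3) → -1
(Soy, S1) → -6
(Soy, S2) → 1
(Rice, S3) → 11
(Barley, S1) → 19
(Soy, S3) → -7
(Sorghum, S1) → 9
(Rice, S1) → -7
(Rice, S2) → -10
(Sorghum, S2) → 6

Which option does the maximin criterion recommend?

Row minima: Barley=-4, Sorghum=-1, Rice=-10, Soy=-7
Best worst-case = -1 → Sorghum.

Sorghum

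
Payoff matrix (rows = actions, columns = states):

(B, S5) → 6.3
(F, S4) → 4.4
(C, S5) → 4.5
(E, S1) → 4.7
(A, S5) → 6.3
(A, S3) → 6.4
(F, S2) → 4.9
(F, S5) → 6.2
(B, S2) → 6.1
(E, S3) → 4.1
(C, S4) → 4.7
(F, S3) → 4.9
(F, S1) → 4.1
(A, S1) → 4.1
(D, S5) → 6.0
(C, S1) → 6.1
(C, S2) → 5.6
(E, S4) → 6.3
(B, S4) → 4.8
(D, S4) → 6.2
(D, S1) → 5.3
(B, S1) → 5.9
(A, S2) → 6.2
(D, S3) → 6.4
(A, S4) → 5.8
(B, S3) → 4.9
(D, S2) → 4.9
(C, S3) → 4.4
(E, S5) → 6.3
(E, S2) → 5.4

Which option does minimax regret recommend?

Column bests: S1=6.1, S2=6.2, S3=6.4, S4=6.3, S5=6.3.
A regrets: 2.0, 0.0, 0.0, 0.5, 0.0 → max 2.0
B regrets: 0.2, 0.1, 1.5, 1.5, 0.0 → max 1.5
C regrets: 0.0, 0.6, 2.0, 1.6, 1.8 → max 2.0
D regrets: 0.8, 1.3, 0.0, 0.1, 0.3 → max 1.3
E regrets: 1.4, 0.8, 2.3, 0.0, 0.0 → max 2.3
F regrets: 2.0, 1.3, 1.5, 1.9, 0.1 → max 2.0
Smallest max regret = 1.3 → D.

D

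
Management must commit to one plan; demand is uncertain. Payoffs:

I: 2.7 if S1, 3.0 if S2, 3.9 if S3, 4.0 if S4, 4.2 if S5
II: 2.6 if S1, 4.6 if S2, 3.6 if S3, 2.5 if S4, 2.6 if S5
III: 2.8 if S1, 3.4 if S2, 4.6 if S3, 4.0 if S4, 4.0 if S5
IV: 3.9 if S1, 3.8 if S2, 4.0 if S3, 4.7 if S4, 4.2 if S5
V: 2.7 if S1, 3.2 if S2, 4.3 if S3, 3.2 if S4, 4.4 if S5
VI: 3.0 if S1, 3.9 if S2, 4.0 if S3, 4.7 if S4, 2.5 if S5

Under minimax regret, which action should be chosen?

IV

Column bests: S1=3.9, S2=4.6, S3=4.6, S4=4.7, S5=4.4.
I regrets: 1.2, 1.6, 0.7, 0.7, 0.2 → max 1.6
II regrets: 1.3, 0.0, 1.0, 2.2, 1.8 → max 2.2
III regrets: 1.1, 1.2, 0.0, 0.7, 0.4 → max 1.2
IV regrets: 0.0, 0.8, 0.6, 0.0, 0.2 → max 0.8
V regrets: 1.2, 1.4, 0.3, 1.5, 0.0 → max 1.5
VI regrets: 0.9, 0.7, 0.6, 0.0, 1.9 → max 1.9
Smallest max regret = 0.8 → IV.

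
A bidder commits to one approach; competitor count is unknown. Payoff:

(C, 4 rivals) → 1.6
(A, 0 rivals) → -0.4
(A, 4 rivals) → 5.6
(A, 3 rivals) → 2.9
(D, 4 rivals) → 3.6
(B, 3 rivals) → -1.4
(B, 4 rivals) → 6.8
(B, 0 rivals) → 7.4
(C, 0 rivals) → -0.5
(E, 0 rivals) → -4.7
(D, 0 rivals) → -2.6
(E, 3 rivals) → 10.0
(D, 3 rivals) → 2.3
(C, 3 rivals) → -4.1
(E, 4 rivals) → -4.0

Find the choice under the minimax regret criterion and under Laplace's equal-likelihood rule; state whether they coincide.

minimax regret → A; laplace → B (disagree)

Column bests: 0 rivals=7.4, 3 rivals=10.0, 4 rivals=6.8.
A regrets: 7.8, 7.1, 1.2 → max 7.8
B regrets: 0.0, 11.4, 0.0 → max 11.4
C regrets: 7.9, 14.1, 5.2 → max 14.1
D regrets: 10.0, 7.7, 3.2 → max 10.0
E regrets: 12.1, 0.0, 10.8 → max 12.1
Smallest max regret = 7.8 → A.
Row averages: A=2.7, B=64/15, C=-1, D=1.1, E=13/30
Highest average = 64/15 → B.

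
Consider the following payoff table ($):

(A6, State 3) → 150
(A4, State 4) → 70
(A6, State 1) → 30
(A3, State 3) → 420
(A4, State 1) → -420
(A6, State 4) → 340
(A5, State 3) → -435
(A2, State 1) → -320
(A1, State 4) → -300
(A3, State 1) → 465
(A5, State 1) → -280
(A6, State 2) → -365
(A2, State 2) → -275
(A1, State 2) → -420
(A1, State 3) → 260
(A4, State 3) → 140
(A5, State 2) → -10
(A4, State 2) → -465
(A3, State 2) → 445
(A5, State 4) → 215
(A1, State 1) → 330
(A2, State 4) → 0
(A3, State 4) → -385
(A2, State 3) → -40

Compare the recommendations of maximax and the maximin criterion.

Row maxima: A1=330, A2=0, A3=465, A4=140, A5=215, A6=340
Best best-case = 465 → A3.
Row minima: A1=-420, A2=-320, A3=-385, A4=-465, A5=-435, A6=-365
Best worst-case = -320 → A2.

maximax → A3; maximin → A2 (disagree)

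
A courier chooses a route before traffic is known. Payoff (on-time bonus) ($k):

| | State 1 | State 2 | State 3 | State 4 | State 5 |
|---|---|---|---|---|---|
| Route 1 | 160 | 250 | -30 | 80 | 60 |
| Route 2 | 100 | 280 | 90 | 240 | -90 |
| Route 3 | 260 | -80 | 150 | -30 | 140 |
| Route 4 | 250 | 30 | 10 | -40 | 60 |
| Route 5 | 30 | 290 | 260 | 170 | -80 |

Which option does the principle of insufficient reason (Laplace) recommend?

Row averages: Route 1=104, Route 2=124, Route 3=88, Route 4=62, Route 5=134
Highest average = 134 → Route 5.

Route 5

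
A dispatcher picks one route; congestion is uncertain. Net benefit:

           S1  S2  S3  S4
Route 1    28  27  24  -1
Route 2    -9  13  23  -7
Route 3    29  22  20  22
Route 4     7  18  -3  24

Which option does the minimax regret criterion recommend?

Route 3

Column bests: S1=29, S2=27, S3=24, S4=24.
Route 1 regrets: 1, 0, 0, 25 → max 25
Route 2 regrets: 38, 14, 1, 31 → max 38
Route 3 regrets: 0, 5, 4, 2 → max 5
Route 4 regrets: 22, 9, 27, 0 → max 27
Smallest max regret = 5 → Route 3.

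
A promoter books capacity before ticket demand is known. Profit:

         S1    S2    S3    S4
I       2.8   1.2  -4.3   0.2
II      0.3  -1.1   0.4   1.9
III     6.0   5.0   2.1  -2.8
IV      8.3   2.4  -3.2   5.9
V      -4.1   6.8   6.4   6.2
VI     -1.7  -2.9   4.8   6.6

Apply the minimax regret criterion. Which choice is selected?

Column bests: S1=8.3, S2=6.8, S3=6.4, S4=6.6.
I regrets: 5.5, 5.6, 10.7, 6.4 → max 10.7
II regrets: 8.0, 7.9, 6.0, 4.7 → max 8.0
III regrets: 2.3, 1.8, 4.3, 9.4 → max 9.4
IV regrets: 0.0, 4.4, 9.6, 0.7 → max 9.6
V regrets: 12.4, 0.0, 0.0, 0.4 → max 12.4
VI regrets: 10.0, 9.7, 1.6, 0.0 → max 10.0
Smallest max regret = 8.0 → II.

II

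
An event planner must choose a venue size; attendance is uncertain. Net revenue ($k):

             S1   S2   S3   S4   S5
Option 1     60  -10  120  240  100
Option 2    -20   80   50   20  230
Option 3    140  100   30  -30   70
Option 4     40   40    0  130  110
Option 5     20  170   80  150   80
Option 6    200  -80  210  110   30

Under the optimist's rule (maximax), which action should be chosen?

Row maxima: Option 1=240, Option 2=230, Option 3=140, Option 4=130, Option 5=170, Option 6=210
Best best-case = 240 → Option 1.

Option 1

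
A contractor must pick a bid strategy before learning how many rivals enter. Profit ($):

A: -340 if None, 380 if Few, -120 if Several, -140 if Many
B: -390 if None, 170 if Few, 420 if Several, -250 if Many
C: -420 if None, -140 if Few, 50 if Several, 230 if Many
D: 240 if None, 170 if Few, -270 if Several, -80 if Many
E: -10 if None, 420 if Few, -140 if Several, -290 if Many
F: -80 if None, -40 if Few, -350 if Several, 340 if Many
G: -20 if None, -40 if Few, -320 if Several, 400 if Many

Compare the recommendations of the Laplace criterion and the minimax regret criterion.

laplace → D; minimax regret → A (disagree)

Row averages: A=-55, B=-12.5, C=-70, D=15, E=-5, F=-32.5, G=5
Highest average = 15 → D.
Column bests: None=240, Few=420, Several=420, Many=400.
A regrets: 580, 40, 540, 540 → max 580
B regrets: 630, 250, 0, 650 → max 650
C regrets: 660, 560, 370, 170 → max 660
D regrets: 0, 250, 690, 480 → max 690
E regrets: 250, 0, 560, 690 → max 690
F regrets: 320, 460, 770, 60 → max 770
G regrets: 260, 460, 740, 0 → max 740
Smallest max regret = 580 → A.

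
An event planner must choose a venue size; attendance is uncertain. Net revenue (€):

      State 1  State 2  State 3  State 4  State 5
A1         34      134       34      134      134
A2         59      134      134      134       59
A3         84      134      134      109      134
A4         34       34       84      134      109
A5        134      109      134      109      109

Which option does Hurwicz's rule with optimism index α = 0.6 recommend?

A1: 0.6·134 + 0.4·34 = 94
A2: 0.6·134 + 0.4·59 = 104
A3: 0.6·134 + 0.4·84 = 114
A4: 0.6·134 + 0.4·34 = 94
A5: 0.6·134 + 0.4·109 = 124
Highest Hurwicz score = 124 → A5.

A5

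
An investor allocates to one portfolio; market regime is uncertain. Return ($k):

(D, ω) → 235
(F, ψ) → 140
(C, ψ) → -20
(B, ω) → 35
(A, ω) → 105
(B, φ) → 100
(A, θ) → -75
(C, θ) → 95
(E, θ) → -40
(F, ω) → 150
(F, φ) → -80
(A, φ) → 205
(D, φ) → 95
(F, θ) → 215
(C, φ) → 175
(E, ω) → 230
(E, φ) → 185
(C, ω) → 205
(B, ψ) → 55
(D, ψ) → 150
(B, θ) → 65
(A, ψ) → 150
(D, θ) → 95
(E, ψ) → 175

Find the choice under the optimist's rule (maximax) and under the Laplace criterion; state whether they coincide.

Row maxima: A=205, B=100, C=205, D=235, E=230, F=215
Best best-case = 235 → D.
Row averages: A=96.25, B=63.75, C=113.75, D=143.75, E=137.5, F=106.25
Highest average = 143.75 → D.

maximax → D; laplace → D (agree)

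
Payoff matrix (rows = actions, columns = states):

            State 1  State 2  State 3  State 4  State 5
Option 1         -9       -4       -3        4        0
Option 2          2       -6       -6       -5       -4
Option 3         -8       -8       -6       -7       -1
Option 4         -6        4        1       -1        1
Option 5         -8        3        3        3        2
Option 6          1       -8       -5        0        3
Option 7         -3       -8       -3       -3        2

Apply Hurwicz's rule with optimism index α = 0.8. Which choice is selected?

Option 1: 0.8·4 + 0.2·(-9) = 1.4
Option 2: 0.8·2 + 0.2·(-6) = 0.4
Option 3: 0.8·(-1) + 0.2·(-8) = -2.4
Option 4: 0.8·4 + 0.2·(-6) = 2
Option 5: 0.8·3 + 0.2·(-8) = 0.8
Option 6: 0.8·3 + 0.2·(-8) = 0.8
Option 7: 0.8·2 + 0.2·(-8) = 0
Highest Hurwicz score = 2 → Option 4.

Option 4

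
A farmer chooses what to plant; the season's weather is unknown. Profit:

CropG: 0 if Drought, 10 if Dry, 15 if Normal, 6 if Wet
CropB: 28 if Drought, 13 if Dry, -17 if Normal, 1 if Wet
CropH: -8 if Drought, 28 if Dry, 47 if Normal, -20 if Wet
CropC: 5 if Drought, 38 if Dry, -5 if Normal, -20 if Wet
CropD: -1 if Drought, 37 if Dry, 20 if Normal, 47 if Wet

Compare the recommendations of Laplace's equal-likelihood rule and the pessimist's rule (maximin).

Row averages: CropG=7.75, CropB=6.25, CropH=11.75, CropC=4.5, CropD=25.75
Highest average = 25.75 → CropD.
Row minima: CropG=0, CropB=-17, CropH=-20, CropC=-20, CropD=-1
Best worst-case = 0 → CropG.

laplace → CropD; maximin → CropG (disagree)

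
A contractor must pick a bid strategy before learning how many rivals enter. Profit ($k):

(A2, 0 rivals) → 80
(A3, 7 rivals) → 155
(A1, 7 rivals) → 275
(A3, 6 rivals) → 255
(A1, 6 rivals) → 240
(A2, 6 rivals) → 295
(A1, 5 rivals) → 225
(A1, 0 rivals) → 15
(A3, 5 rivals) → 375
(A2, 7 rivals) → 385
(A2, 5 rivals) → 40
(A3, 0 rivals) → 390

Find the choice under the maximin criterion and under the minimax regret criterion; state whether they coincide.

maximin → A3; minimax regret → A3 (agree)

Row minima: A1=15, A2=40, A3=155
Best worst-case = 155 → A3.
Column bests: 0 rivals=390, 5 rivals=375, 6 rivals=295, 7 rivals=385.
A1 regrets: 375, 150, 55, 110 → max 375
A2 regrets: 310, 335, 0, 0 → max 335
A3 regrets: 0, 0, 40, 230 → max 230
Smallest max regret = 230 → A3.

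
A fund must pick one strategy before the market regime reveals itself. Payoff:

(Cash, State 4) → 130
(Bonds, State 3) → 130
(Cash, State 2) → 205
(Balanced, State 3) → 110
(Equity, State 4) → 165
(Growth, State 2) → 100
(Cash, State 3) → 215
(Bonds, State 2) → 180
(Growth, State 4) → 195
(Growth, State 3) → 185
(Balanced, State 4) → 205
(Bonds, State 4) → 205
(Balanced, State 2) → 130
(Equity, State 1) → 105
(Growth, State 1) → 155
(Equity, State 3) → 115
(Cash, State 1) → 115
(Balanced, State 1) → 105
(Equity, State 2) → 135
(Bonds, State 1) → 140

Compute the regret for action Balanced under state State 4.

0

Best payoff under State 4 is 205.
Regret = 205 − 205 = 0.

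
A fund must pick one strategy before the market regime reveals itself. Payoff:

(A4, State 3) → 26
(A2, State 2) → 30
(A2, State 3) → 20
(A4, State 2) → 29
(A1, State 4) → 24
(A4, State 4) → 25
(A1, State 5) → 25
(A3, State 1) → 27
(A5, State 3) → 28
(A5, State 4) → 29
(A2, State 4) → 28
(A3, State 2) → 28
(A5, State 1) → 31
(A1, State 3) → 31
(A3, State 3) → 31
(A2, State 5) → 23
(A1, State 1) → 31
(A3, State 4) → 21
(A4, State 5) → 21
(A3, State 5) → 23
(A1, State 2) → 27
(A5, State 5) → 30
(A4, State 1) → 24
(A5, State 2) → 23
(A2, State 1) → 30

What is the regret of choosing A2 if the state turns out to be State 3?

11

Best payoff under State 3 is 31.
Regret = 31 − 20 = 11.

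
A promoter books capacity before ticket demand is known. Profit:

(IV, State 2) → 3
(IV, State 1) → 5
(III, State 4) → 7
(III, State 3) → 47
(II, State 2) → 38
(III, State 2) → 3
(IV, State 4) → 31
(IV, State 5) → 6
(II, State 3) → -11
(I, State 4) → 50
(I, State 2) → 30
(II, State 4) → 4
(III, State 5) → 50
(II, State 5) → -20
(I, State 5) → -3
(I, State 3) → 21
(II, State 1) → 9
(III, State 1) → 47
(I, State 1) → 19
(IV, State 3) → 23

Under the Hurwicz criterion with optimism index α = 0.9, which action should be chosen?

I: 0.9·50 + 0.1·(-3) = 44.7
II: 0.9·38 + 0.1·(-20) = 32.2
III: 0.9·50 + 0.1·3 = 45.3
IV: 0.9·31 + 0.1·3 = 28.2
Highest Hurwicz score = 45.3 → III.

III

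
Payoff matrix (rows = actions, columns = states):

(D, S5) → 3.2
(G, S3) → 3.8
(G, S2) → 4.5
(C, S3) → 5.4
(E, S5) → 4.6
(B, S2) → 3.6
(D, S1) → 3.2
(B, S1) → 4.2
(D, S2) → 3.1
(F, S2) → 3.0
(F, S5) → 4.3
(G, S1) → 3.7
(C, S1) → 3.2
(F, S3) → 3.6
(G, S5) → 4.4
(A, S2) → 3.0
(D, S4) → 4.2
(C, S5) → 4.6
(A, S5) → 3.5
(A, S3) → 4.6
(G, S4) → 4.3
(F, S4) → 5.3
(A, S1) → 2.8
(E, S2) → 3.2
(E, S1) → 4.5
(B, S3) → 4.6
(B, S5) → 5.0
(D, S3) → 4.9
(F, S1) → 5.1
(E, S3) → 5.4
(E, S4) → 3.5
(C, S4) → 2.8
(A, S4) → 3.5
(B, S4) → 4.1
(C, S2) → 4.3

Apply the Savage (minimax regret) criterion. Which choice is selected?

Column bests: S1=5.1, S2=4.5, S3=5.4, S4=5.3, S5=5.0.
A regrets: 2.3, 1.5, 0.8, 1.8, 1.5 → max 2.3
B regrets: 0.9, 0.9, 0.8, 1.2, 0.0 → max 1.2
C regrets: 1.9, 0.2, 0.0, 2.5, 0.4 → max 2.5
D regrets: 1.9, 1.4, 0.5, 1.1, 1.8 → max 1.9
E regrets: 0.6, 1.3, 0.0, 1.8, 0.4 → max 1.8
F regrets: 0.0, 1.5, 1.8, 0.0, 0.7 → max 1.8
G regrets: 1.4, 0.0, 1.6, 1.0, 0.6 → max 1.6
Smallest max regret = 1.2 → B.

B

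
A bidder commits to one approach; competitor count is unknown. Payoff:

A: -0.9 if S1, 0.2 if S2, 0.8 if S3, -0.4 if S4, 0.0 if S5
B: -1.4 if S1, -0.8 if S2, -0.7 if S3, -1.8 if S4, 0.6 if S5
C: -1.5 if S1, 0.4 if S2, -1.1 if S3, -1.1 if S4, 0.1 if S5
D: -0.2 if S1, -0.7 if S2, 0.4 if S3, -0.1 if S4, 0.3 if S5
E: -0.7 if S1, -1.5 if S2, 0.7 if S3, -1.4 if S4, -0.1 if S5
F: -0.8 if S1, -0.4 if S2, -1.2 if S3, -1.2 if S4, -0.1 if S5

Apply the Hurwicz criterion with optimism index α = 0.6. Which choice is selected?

A: 0.6·0.8 + 0.4·(-0.9) = 0.12
B: 0.6·0.6 + 0.4·(-1.8) = -0.36
C: 0.6·0.4 + 0.4·(-1.5) = -0.36
D: 0.6·0.4 + 0.4·(-0.7) = -0.04
E: 0.6·0.7 + 0.4·(-1.5) = -0.18
F: 0.6·(-0.1) + 0.4·(-1.2) = -0.54
Highest Hurwicz score = 0.12 → A.

A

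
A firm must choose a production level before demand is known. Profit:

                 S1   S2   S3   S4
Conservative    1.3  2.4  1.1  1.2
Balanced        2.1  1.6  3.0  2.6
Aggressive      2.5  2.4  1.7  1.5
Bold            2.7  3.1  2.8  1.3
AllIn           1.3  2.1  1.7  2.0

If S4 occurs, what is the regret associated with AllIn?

0.6

Best payoff under S4 is 2.6.
Regret = 2.6 − 2.0 = 0.6.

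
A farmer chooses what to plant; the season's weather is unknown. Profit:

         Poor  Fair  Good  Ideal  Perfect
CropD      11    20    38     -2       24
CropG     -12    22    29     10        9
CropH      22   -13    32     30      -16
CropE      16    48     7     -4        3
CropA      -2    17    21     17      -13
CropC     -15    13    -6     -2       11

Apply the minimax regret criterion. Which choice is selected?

Column bests: Poor=22, Fair=48, Good=38, Ideal=30, Perfect=24.
CropD regrets: 11, 28, 0, 32, 0 → max 32
CropG regrets: 34, 26, 9, 20, 15 → max 34
CropH regrets: 0, 61, 6, 0, 40 → max 61
CropE regrets: 6, 0, 31, 34, 21 → max 34
CropA regrets: 24, 31, 17, 13, 37 → max 37
CropC regrets: 37, 35, 44, 32, 13 → max 44
Smallest max regret = 32 → CropD.

CropD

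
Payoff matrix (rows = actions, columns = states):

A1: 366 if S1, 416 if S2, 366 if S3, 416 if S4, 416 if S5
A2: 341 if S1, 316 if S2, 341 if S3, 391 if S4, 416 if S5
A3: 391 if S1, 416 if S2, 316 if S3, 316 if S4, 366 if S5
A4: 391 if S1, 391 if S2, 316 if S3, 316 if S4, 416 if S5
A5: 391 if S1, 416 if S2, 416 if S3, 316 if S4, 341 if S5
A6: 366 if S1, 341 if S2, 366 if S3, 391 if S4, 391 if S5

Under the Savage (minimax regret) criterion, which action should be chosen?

Column bests: S1=391, S2=416, S3=416, S4=416, S5=416.
A1 regrets: 25, 0, 50, 0, 0 → max 50
A2 regrets: 50, 100, 75, 25, 0 → max 100
A3 regrets: 0, 0, 100, 100, 50 → max 100
A4 regrets: 0, 25, 100, 100, 0 → max 100
A5 regrets: 0, 0, 0, 100, 75 → max 100
A6 regrets: 25, 75, 50, 25, 25 → max 75
Smallest max regret = 50 → A1.

A1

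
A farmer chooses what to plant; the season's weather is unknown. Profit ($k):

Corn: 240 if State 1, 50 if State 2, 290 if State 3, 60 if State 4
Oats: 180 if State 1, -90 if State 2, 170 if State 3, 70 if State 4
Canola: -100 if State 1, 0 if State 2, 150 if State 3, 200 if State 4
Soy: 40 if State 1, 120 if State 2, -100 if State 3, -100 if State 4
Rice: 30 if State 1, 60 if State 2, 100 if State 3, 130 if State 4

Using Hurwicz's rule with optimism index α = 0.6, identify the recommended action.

Corn

Corn: 0.6·290 + 0.4·50 = 194
Oats: 0.6·180 + 0.4·(-90) = 72
Canola: 0.6·200 + 0.4·(-100) = 80
Soy: 0.6·120 + 0.4·(-100) = 32
Rice: 0.6·130 + 0.4·30 = 90
Highest Hurwicz score = 194 → Corn.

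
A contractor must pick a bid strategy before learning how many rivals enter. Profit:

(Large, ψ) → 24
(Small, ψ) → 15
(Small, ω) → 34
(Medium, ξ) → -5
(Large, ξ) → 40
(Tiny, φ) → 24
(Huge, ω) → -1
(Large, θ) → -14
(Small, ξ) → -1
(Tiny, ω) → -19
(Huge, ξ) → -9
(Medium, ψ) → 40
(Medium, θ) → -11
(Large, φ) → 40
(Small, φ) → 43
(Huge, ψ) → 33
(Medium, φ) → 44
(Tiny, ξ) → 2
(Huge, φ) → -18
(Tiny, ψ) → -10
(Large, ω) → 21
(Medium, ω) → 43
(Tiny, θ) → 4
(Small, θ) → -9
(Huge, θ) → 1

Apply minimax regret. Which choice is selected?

Large

Column bests: θ=4, φ=44, ψ=40, ω=43, ξ=40.
Tiny regrets: 0, 20, 50, 62, 38 → max 62
Small regrets: 13, 1, 25, 9, 41 → max 41
Medium regrets: 15, 0, 0, 0, 45 → max 45
Large regrets: 18, 4, 16, 22, 0 → max 22
Huge regrets: 3, 62, 7, 44, 49 → max 62
Smallest max regret = 22 → Large.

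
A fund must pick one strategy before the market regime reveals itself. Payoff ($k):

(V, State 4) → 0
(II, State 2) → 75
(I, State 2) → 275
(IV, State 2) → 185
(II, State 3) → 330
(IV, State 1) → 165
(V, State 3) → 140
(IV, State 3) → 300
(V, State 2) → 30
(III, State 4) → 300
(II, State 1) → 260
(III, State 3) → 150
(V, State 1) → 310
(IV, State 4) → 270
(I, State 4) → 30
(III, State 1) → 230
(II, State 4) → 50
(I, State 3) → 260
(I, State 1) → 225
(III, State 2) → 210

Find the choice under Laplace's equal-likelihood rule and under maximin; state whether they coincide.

laplace → IV; maximin → IV (agree)

Row averages: I=197.5, II=178.75, III=222.5, IV=230, V=120
Highest average = 230 → IV.
Row minima: I=30, II=50, III=150, IV=165, V=0
Best worst-case = 165 → IV.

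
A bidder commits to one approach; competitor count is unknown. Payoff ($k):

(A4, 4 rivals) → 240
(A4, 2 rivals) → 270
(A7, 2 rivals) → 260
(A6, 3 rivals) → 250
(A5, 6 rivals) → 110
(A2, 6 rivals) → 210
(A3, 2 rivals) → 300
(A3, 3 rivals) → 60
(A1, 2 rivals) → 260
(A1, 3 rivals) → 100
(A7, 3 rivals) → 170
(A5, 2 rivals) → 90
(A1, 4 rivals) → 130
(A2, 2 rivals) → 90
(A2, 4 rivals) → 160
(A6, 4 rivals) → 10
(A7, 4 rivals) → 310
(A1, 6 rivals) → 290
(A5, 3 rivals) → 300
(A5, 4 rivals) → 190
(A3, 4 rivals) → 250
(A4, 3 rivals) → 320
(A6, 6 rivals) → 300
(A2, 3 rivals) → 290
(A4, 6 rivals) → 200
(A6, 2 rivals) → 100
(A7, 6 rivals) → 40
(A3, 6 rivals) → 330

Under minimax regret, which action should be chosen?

Column bests: 2 rivals=300, 3 rivals=320, 4 rivals=310, 6 rivals=330.
A1 regrets: 40, 220, 180, 40 → max 220
A2 regrets: 210, 30, 150, 120 → max 210
A3 regrets: 0, 260, 60, 0 → max 260
A4 regrets: 30, 0, 70, 130 → max 130
A5 regrets: 210, 20, 120, 220 → max 220
A6 regrets: 200, 70, 300, 30 → max 300
A7 regrets: 40, 150, 0, 290 → max 290
Smallest max regret = 130 → A4.

A4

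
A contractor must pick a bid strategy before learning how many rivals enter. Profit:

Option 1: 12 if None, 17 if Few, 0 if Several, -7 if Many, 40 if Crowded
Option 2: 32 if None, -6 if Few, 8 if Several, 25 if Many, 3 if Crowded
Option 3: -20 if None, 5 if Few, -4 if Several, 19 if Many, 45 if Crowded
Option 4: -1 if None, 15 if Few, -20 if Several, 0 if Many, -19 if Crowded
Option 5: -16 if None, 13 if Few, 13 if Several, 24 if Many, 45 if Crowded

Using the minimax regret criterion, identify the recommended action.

Option 1

Column bests: None=32, Few=17, Several=13, Many=25, Crowded=45.
Option 1 regrets: 20, 0, 13, 32, 5 → max 32
Option 2 regrets: 0, 23, 5, 0, 42 → max 42
Option 3 regrets: 52, 12, 17, 6, 0 → max 52
Option 4 regrets: 33, 2, 33, 25, 64 → max 64
Option 5 regrets: 48, 4, 0, 1, 0 → max 48
Smallest max regret = 32 → Option 1.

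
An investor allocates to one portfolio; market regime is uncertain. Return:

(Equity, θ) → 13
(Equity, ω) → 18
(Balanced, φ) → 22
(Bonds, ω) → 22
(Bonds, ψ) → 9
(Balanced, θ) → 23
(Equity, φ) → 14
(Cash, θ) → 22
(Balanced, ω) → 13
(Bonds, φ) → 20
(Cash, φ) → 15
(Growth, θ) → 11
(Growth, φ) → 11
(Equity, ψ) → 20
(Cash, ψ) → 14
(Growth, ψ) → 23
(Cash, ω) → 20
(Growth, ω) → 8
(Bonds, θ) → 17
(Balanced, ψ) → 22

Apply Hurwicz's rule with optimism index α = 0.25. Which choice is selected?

Cash

Balanced: 0.25·23 + 0.75·13 = 15.5
Growth: 0.25·23 + 0.75·8 = 11.75
Cash: 0.25·22 + 0.75·14 = 16
Equity: 0.25·20 + 0.75·13 = 14.75
Bonds: 0.25·22 + 0.75·9 = 12.25
Highest Hurwicz score = 16 → Cash.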